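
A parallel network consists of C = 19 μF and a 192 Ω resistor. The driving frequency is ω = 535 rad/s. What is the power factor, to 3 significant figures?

0.456

X_C = 1/(ωC) = 98.4 Ω
Parallel: admittances add. Y = 1/R + jωC
Y = (0.00521 + j0.0102) S
|Y| = 0.0114 S → |Z| = 1/|Y| = 87.6 Ω, ∠Z = −∠Y = -62.9°
cos φ = cos(-62.9°) = 0.456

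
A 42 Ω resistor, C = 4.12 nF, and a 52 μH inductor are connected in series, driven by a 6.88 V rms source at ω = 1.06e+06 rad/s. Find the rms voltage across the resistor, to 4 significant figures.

X_L = ωL = 55.12 Ω
X_C = 1/(ωC) = 229.0 Ω
Net reactance X = X_L − X_C = -173.9 Ω
Z = 42.00 − j173.9 Ω
|Z| = √(42.00² + 173.9²) = 178.9 Ω
I = V/|Z| = 38.47 mA
V_R = I·|Z_R| = 0.03847 × 42.00 = 1.616 V

1.616 V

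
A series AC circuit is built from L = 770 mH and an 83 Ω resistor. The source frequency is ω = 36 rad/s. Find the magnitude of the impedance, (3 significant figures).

87.5 Ω

X_L = ωL = 27.7 Ω
Z = 83.0 + j27.7 Ω
|Z| = √(83.0² + 27.7²) = 87.5 Ω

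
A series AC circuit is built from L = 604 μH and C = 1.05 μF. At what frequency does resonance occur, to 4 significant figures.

ω₀ = 1/√(LC) = 1/√(0.000604 × 1.05e-06) = 39710 rad/s
f₀ = ω₀/(2π) = 6.320 kHz

6.320 kHz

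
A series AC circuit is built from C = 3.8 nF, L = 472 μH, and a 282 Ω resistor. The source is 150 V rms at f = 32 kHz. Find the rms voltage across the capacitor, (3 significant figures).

ω = 2πf = 201100 rad/s
X_L = ωL = 94.9 Ω
X_C = 1/(ωC) = 1310 Ω
Net reactance X = X_L − X_C = -1210 Ω
Z = 282 − j1210 Ω
|Z| = √(282² + 1210²) = 1250 Ω
I = V/|Z| = 120 mA
V_C = I·|Z_C| = 0.120 × 1310 = 158 V

158 V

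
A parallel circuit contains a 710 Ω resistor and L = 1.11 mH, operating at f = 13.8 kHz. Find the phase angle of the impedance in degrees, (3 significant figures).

82.3°

ω = 2πf = 86710 rad/s
X_L = ωL = 96.2 Ω
Parallel: admittances add. Y = 1/R + 1/(jωL)
Y = (0.00141 − j0.0104) S
|Y| = 0.0105 S → |Z| = 1/|Y| = 95.4 Ω, ∠Z = −∠Y = 82.3°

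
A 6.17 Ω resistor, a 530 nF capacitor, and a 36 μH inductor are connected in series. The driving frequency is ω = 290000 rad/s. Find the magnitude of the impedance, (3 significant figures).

7.32 Ω

X_L = ωL = 10.4 Ω
X_C = 1/(ωC) = 6.51 Ω
Net reactance X = X_L − X_C = 3.93 Ω
Z = 6.17 + j3.93 Ω
|Z| = √(6.17² + 3.93²) = 7.32 Ω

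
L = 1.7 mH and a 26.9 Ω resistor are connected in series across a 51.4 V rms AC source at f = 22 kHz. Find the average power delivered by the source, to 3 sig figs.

ω = 2πf = 138200 rad/s
X_L = ωL = 235 Ω
Z = 26.9 + j235 Ω
|Z| = √(26.9² + 235²) = 237 Ω
∠Z = arctan(235/26.9) = 83.5°
I = V/|Z| = 217 mA
P = VI cos φ = 51.4 × 0.217 × cos(83.5°) = 1.27 W

1.27 W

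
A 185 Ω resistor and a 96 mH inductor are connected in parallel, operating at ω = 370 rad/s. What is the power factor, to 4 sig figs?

0.1886

X_L = ωL = 35.52 Ω
Parallel: admittances add. Y = 1/R + 1/(jωL)
Y = (0.005405 − j0.02815) S
|Y| = 0.02867 S → |Z| = 1/|Y| = 34.88 Ω, ∠Z = −∠Y = 79.13°
cos φ = cos(79.13°) = 0.1886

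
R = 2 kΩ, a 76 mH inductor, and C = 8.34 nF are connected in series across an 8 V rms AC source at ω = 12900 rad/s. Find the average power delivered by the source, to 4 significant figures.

X_L = ωL = 980.4 Ω
X_C = 1/(ωC) = 9295 Ω
Net reactance X = X_L − X_C = -8314 Ω
Z = 2000 − j8314 Ω
|Z| = √(2000² + 8314²) = 8552 Ω
∠Z = arctan(-8314/2000) = -76.47°
I = V/|Z| = 935.5 μA
P = VI cos φ = 8 × 0.0009355 × cos(-76.47°) = 1.750 mW

1.750 mW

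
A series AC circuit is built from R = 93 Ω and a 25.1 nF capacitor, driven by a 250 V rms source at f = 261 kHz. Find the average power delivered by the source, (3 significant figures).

629 W

ω = 2πf = 1.64e+06 rad/s
X_C = 1/(ωC) = 24.3 Ω
Z = 93.0 − j24.3 Ω
|Z| = √(93.0² + 24.3²) = 96.1 Ω
∠Z = arctan(-24.3/93.0) = -14.6°
I = V/|Z| = 2.60 A
P = VI cos φ = 250 × 2.60 × cos(-14.6°) = 629 W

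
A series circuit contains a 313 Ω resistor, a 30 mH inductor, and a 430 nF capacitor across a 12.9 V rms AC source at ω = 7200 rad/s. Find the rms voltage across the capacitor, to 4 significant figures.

12.60 V

X_L = ωL = 216.0 Ω
X_C = 1/(ωC) = 323.0 Ω
Net reactance X = X_L − X_C = -107.0 Ω
Z = 313.0 − j107.0 Ω
|Z| = √(313.0² + 107.0²) = 330.8 Ω
I = V/|Z| = 39.00 mA
V_C = I·|Z_C| = 0.03900 × 323.0 = 12.60 V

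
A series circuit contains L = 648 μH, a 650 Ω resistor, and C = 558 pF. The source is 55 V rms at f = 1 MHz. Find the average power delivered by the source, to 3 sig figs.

ω = 2πf = 6.283e+06 rad/s
X_L = ωL = 4070 Ω
X_C = 1/(ωC) = 285 Ω
Net reactance X = X_L − X_C = 3790 Ω
Z = 650 + j3790 Ω
|Z| = √(650² + 3790²) = 3840 Ω
∠Z = arctan(3790/650) = 80.3°
I = V/|Z| = 14.3 mA
P = VI cos φ = 55 × 0.0143 × cos(80.3°) = 133 mW

133 mW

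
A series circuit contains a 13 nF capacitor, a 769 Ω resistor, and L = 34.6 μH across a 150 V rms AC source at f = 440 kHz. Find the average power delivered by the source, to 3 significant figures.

ω = 2πf = 2.765e+06 rad/s
X_L = ωL = 95.7 Ω
X_C = 1/(ωC) = 27.8 Ω
Net reactance X = X_L − X_C = 67.8 Ω
Z = 769 + j67.8 Ω
|Z| = √(769² + 67.8²) = 772 Ω
∠Z = arctan(67.8/769) = 5.04°
I = V/|Z| = 194 mA
P = VI cos φ = 150 × 0.194 × cos(5.04°) = 29.0 W

29.0 W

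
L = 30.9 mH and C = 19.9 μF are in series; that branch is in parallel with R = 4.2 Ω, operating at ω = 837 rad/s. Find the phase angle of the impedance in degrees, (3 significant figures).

-7.01°

X_L = ωL = 25.9 Ω
X_C = 1/(ωC) = 60.0 Ω
Branch 1: Z₁ = R = 4.20 Ω
Branch 2 (series LC): Z₂ = j(X_L − X_C) = −j34.2 Ω
Parallel: Z = Z₁Z₂/(Z₁+Z₂), |Z| = 4.17 Ω, ∠Z = -7.01°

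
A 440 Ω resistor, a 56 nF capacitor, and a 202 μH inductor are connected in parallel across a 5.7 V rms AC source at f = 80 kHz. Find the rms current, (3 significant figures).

105 mA

ω = 2πf = 502700 rad/s
X_L = ωL = 102 Ω
X_C = 1/(ωC) = 35.5 Ω
Parallel: admittances add. Y = 1/R + 1/(jωL) + jωC
Y = (0.00227 + j0.0183) S
|Y| = 0.0184 S → |Z| = 1/|Y| = 54.2 Ω, ∠Z = −∠Y = -82.9°
I = V/|Z| = 5.7/54.2 = 105 mA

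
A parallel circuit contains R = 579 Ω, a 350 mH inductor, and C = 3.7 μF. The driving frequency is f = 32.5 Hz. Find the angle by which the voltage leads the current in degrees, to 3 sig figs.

ω = 2πf = 204.2 rad/s
X_L = ωL = 71.5 Ω
X_C = 1/(ωC) = 1320 Ω
Parallel: admittances add. Y = 1/R + 1/(jωL) + jωC
Y = (0.00173 − j0.0132) S
|Y| = 0.0133 S → |Z| = 1/|Y| = 74.9 Ω, ∠Z = −∠Y = 82.6°

82.6°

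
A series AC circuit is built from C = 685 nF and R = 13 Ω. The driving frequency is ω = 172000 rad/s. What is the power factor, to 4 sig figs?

X_C = 1/(ωC) = 8.488 Ω
Z = 13.00 − j8.488 Ω
|Z| = √(13.00² + 8.488²) = 15.53 Ω
∠Z = arctan(-8.488/13.00) = -33.14°
cos φ = cos(-33.14°) = 0.8373

0.8373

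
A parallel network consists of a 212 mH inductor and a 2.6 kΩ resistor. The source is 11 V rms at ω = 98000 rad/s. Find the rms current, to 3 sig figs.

X_L = ωL = 20800 Ω
Parallel: admittances add. Y = 1/R + 1/(jωL)
Y = (0.000385 − j4.81e-05) S
|Y| = 0.000388 S → |Z| = 1/|Y| = 2580 Ω, ∠Z = −∠Y = 7.13°
I = V/|Z| = 11/2580 = 4.26 mA

4.26 mA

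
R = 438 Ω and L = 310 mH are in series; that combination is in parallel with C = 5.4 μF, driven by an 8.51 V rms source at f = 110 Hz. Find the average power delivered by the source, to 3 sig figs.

ω = 2πf = 691.2 rad/s
X_L = ωL = 214 Ω
X_C = 1/(ωC) = 268 Ω
Branch 1 (R+jX_L): Z₁ = 438 + j214 Ω, |Z₁| = 488 Ω
Branch 2 (−jX_C): Z₂ = −j268 Ω
Parallel: Z = Z₁Z₂/(Z₁+Z₂), |Z| = 296 Ω, ∠Z = -56.9°
I = V/|Z| = 28.7 mA
P = VI cos φ = 8.51 × 0.0287 × cos(-56.9°) = 133 mW

133 mW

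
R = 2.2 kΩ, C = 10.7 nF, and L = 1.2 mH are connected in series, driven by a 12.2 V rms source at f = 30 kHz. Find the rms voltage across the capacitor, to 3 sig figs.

ω = 2πf = 188500 rad/s
X_L = ωL = 226 Ω
X_C = 1/(ωC) = 496 Ω
Net reactance X = X_L − X_C = -270 Ω
Z = 2200 − j270 Ω
|Z| = √(2200² + 270²) = 2220 Ω
I = V/|Z| = 5.50 mA
V_C = I·|Z_C| = 0.00550 × 496 = 2.73 V

2.73 V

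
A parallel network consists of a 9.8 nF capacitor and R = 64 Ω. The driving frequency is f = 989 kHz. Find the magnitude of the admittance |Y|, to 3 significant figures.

ω = 2πf = 6.214e+06 rad/s
X_C = 1/(ωC) = 16.4 Ω
Parallel: admittances add. Y = 1/R + jωC
Y = (0.0156 + j0.0609) S
|Y| = 0.0629 S → |Z| = 1/|Y| = 15.9 Ω, ∠Z = −∠Y = -75.6°

62.9 mS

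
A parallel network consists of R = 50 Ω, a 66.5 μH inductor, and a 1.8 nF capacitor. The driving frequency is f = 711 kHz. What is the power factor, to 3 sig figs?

ω = 2πf = 4.467e+06 rad/s
X_L = ωL = 297 Ω
X_C = 1/(ωC) = 124 Ω
Parallel: admittances add. Y = 1/R + 1/(jωL) + jωC
Y = (0.0200 + j0.00468) S
|Y| = 0.0205 S → |Z| = 1/|Y| = 48.7 Ω, ∠Z = −∠Y = -13.2°
cos φ = cos(-13.2°) = 0.974

0.974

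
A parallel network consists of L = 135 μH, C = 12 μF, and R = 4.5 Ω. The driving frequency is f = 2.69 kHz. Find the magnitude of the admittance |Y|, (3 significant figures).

324 mS

ω = 2πf = 16900 rad/s
X_L = ωL = 2.28 Ω
X_C = 1/(ωC) = 4.93 Ω
Parallel: admittances add. Y = 1/R + 1/(jωL) + jωC
Y = (0.222 − j0.235) S
|Y| = 0.324 S → |Z| = 1/|Y| = 3.09 Ω, ∠Z = −∠Y = 46.7°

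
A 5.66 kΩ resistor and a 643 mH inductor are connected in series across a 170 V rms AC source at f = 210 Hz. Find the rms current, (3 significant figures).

ω = 2πf = 1319 rad/s
X_L = ωL = 848 Ω
Z = 5660 + j848 Ω
|Z| = √(5660² + 848²) = 5720 Ω
I = V/|Z| = 170/5720 = 29.7 mA

29.7 mA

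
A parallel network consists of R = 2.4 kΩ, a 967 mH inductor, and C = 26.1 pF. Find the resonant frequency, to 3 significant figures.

31.7 kHz

ω₀ = 1/√(LC) = 1/√(0.967 × 2.61e-11) = 199100 rad/s
f₀ = ω₀/(2π) = 31.7 kHz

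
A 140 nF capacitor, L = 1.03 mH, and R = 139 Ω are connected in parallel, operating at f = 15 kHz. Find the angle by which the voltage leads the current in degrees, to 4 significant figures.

ω = 2πf = 94250 rad/s
X_L = ωL = 97.08 Ω
X_C = 1/(ωC) = 75.79 Ω
Parallel: admittances add. Y = 1/R + 1/(jωL) + jωC
Y = (0.007194 + j0.002893) S
|Y| = 0.007754 S → |Z| = 1/|Y| = 129.0 Ω, ∠Z = −∠Y = -21.91°

-21.91°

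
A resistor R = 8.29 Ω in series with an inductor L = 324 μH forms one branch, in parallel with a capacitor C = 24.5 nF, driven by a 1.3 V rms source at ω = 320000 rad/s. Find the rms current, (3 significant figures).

2.48 mA

X_L = ωL = 104 Ω
X_C = 1/(ωC) = 128 Ω
Branch 1 (R+jX_L): Z₁ = 8.29 + j104 Ω, |Z₁| = 104 Ω
Branch 2 (−jX_C): Z₂ = −j128 Ω
Parallel: Z = Z₁Z₂/(Z₁+Z₂), |Z| = 525 Ω, ∠Z = 66.3°
I = V/|Z| = 1.3/525 = 2.48 mA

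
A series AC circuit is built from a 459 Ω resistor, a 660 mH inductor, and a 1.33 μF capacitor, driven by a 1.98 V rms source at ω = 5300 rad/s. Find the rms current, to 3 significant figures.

X_L = ωL = 3500 Ω
X_C = 1/(ωC) = 142 Ω
Net reactance X = X_L − X_C = 3360 Ω
Z = 459 + j3360 Ω
|Z| = √(459² + 3360²) = 3390 Ω
I = V/|Z| = 1.98/3390 = 585 μA

585 μA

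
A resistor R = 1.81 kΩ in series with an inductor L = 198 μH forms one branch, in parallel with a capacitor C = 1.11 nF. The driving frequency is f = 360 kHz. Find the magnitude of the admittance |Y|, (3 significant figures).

2.44 mS

ω = 2πf = 2.262e+06 rad/s
X_L = ωL = 448 Ω
X_C = 1/(ωC) = 398 Ω
Branch 1 (R+jX_L): Z₁ = 1810 + j448 Ω, |Z₁| = 1860 Ω
Branch 2 (−jX_C): Z₂ = −j398 Ω
Parallel: Z = Z₁Z₂/(Z₁+Z₂), |Z| = 410 Ω, ∠Z = -77.7°
|Y| = 1/|Z| = 2.44 mS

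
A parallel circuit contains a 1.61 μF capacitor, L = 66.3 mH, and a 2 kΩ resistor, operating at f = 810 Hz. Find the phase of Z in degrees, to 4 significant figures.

-84.54°

ω = 2πf = 5089 rad/s
X_L = ωL = 337.4 Ω
X_C = 1/(ωC) = 122.0 Ω
Parallel: admittances add. Y = 1/R + 1/(jωL) + jωC
Y = (0.0005000 + j0.005230) S
|Y| = 0.005254 S → |Z| = 1/|Y| = 190.3 Ω, ∠Z = −∠Y = -84.54°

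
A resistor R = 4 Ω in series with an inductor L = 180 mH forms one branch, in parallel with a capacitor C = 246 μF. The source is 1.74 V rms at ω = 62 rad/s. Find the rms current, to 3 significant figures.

X_L = ωL = 11.2 Ω
X_C = 1/(ωC) = 65.6 Ω
Branch 1 (R+jX_L): Z₁ = 4.00 + j11.2 Ω, |Z₁| = 11.9 Ω
Branch 2 (−jX_C): Z₂ = −j65.6 Ω
Parallel: Z = Z₁Z₂/(Z₁+Z₂), |Z| = 14.2 Ω, ∠Z = 66.1°
I = V/|Z| = 1.74/14.2 = 122 mA

122 mA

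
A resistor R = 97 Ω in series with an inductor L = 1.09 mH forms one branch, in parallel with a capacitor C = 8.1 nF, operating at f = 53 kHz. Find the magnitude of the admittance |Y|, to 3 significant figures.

ω = 2πf = 333000 rad/s
X_L = ωL = 363 Ω
X_C = 1/(ωC) = 371 Ω
Branch 1 (R+jX_L): Z₁ = 97.0 + j363 Ω, |Z₁| = 376 Ω
Branch 2 (−jX_C): Z₂ = −j371 Ω
Parallel: Z = Z₁Z₂/(Z₁+Z₂), |Z| = 1430 Ω, ∠Z = -10.4°
|Y| = 1/|Z| = 699 μS

699 μS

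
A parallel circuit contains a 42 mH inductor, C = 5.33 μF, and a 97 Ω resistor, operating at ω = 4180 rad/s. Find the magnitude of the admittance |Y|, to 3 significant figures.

X_L = ωL = 176 Ω
X_C = 1/(ωC) = 44.9 Ω
Parallel: admittances add. Y = 1/R + 1/(jωL) + jωC
Y = (0.0103 + j0.0166) S
|Y| = 0.0195 S → |Z| = 1/|Y| = 51.2 Ω, ∠Z = −∠Y = -58.1°

19.5 mS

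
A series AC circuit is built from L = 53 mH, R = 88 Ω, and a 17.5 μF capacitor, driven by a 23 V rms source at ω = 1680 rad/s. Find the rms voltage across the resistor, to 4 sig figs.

X_L = ωL = 89.04 Ω
X_C = 1/(ωC) = 34.01 Ω
Net reactance X = X_L − X_C = 55.03 Ω
Z = 88.00 + j55.03 Ω
|Z| = √(88.00² + 55.03²) = 103.8 Ω
I = V/|Z| = 221.6 mA
V_R = I·|Z_R| = 0.2216 × 88.00 = 19.50 V

19.50 V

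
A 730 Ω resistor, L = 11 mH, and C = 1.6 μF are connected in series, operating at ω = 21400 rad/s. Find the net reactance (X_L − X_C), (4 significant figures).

X_L = ωL = 235.4 Ω
X_C = 1/(ωC) = 29.21 Ω
X = 235.4 − 29.21 = 206.2 Ω

206.2 Ω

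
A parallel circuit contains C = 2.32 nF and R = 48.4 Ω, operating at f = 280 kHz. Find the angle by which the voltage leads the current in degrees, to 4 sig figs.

-11.17°

ω = 2πf = 1.759e+06 rad/s
X_C = 1/(ωC) = 245.0 Ω
Parallel: admittances add. Y = 1/R + jωC
Y = (0.02066 + j0.004082) S
|Y| = 0.02106 S → |Z| = 1/|Y| = 47.48 Ω, ∠Z = −∠Y = -11.17°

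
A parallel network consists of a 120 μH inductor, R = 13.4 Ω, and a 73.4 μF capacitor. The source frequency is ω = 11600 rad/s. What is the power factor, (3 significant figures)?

0.489

X_L = ωL = 1.39 Ω
X_C = 1/(ωC) = 1.17 Ω
Parallel: admittances add. Y = 1/R + 1/(jωL) + jωC
Y = (0.0746 + j0.133) S
|Y| = 0.153 S → |Z| = 1/|Y| = 6.56 Ω, ∠Z = −∠Y = -60.7°
cos φ = cos(-60.7°) = 0.489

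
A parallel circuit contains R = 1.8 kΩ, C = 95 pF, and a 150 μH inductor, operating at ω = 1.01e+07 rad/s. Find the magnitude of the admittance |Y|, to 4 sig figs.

631.1 μS

X_L = ωL = 1515 Ω
X_C = 1/(ωC) = 1042 Ω
Parallel: admittances add. Y = 1/R + 1/(jωL) + jωC
Y = (0.0005556 + j0.0002994) S
|Y| = 0.0006311 S → |Z| = 1/|Y| = 1585 Ω, ∠Z = −∠Y = -28.32°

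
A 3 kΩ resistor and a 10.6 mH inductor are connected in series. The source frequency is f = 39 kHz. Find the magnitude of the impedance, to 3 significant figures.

ω = 2πf = 245000 rad/s
X_L = ωL = 2600 Ω
Z = 3000 + j2600 Ω
|Z| = √(3000² + 2600²) = 3970 Ω

3970 Ω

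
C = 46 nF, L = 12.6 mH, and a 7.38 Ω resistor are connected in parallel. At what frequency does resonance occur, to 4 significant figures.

6.611 kHz

ω₀ = 1/√(LC) = 1/√(0.0126 × 4.6e-08) = 41540 rad/s
f₀ = ω₀/(2π) = 6.611 kHz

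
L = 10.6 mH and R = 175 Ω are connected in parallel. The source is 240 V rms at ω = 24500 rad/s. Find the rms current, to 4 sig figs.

1.654 A

X_L = ωL = 259.7 Ω
Parallel: admittances add. Y = 1/R + 1/(jωL)
Y = (0.005714 − j0.003851) S
|Y| = 0.006891 S → |Z| = 1/|Y| = 145.1 Ω, ∠Z = −∠Y = 33.97°
I = V/|Z| = 240/145.1 = 1.654 A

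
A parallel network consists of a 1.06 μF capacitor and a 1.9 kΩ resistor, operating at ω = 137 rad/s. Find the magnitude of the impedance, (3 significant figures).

1830 Ω

X_C = 1/(ωC) = 6890 Ω
Parallel: admittances add. Y = 1/R + jωC
Y = (0.000526 + j0.000145) S
|Y| = 0.000546 S → |Z| = 1/|Y| = 1830 Ω, ∠Z = −∠Y = -15.4°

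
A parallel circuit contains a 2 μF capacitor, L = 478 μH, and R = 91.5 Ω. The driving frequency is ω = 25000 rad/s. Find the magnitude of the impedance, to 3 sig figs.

28.2 Ω

X_L = ωL = 12.0 Ω
X_C = 1/(ωC) = 20.0 Ω
Parallel: admittances add. Y = 1/R + 1/(jωL) + jωC
Y = (0.0109 − j0.0337) S
|Y| = 0.0354 S → |Z| = 1/|Y| = 28.2 Ω, ∠Z = −∠Y = 72.0°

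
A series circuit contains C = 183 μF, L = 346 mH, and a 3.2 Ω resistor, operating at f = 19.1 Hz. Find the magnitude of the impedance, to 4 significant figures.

5.131 Ω

ω = 2πf = 120.0 rad/s
X_L = ωL = 41.52 Ω
X_C = 1/(ωC) = 45.53 Ω
Net reactance X = X_L − X_C = -4.011 Ω
Z = 3.200 − j4.011 Ω
|Z| = √(3.200² + 4.011²) = 5.131 Ω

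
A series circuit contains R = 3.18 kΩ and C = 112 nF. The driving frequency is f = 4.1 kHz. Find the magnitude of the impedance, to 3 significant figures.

ω = 2πf = 25760 rad/s
X_C = 1/(ωC) = 347 Ω
Z = 3180 − j347 Ω
|Z| = √(3180² + 347²) = 3200 Ω

3200 Ω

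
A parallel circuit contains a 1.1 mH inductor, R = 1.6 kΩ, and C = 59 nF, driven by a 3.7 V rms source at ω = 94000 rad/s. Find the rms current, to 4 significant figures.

15.44 mA

X_L = ωL = 103.4 Ω
X_C = 1/(ωC) = 180.3 Ω
Parallel: admittances add. Y = 1/R + 1/(jωL) + jωC
Y = (0.0006250 − j0.004125) S
|Y| = 0.004172 S → |Z| = 1/|Y| = 239.7 Ω, ∠Z = −∠Y = 81.38°
I = V/|Z| = 3.7/239.7 = 15.44 mA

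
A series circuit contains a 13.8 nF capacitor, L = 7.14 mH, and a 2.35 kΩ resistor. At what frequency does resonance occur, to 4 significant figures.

ω₀ = 1/√(LC) = 1/√(0.00714 × 1.38e-08) = 100700 rad/s
f₀ = ω₀/(2π) = 16.03 kHz

16.03 kHz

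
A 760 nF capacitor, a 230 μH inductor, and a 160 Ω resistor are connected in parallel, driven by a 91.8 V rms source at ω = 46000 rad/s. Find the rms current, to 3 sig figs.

5.50 A

X_L = ωL = 10.6 Ω
X_C = 1/(ωC) = 28.6 Ω
Parallel: admittances add. Y = 1/R + 1/(jωL) + jωC
Y = (0.00625 − j0.0596) S
|Y| = 0.0599 S → |Z| = 1/|Y| = 16.7 Ω, ∠Z = −∠Y = 84.0°
I = V/|Z| = 91.8/16.7 = 5.50 A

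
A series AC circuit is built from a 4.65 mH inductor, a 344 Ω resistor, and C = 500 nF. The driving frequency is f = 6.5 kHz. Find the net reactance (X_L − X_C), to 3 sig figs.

ω = 2πf = 40840 rad/s
X_L = ωL = 190 Ω
X_C = 1/(ωC) = 49.0 Ω
X = 190 − 49.0 = 141 Ω

141 Ω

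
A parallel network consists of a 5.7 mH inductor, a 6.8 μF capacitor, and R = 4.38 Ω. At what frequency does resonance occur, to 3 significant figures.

ω₀ = 1/√(LC) = 1/√(0.0057 × 6.8e-06) = 5079 rad/s
f₀ = ω₀/(2π) = 808 Hz

808 Hz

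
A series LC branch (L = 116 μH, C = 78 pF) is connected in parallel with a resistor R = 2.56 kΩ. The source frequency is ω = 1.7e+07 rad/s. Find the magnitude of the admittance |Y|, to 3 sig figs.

X_L = ωL = 1970 Ω
X_C = 1/(ωC) = 754 Ω
Branch 1: Z₁ = R = 2560 Ω
Branch 2 (series LC): Z₂ = j(X_L − X_C) = j1220 Ω
Parallel: Z = Z₁Z₂/(Z₁+Z₂), |Z| = 1100 Ω, ∠Z = 64.6°
|Y| = 1/|Z| = 909 μS

909 μS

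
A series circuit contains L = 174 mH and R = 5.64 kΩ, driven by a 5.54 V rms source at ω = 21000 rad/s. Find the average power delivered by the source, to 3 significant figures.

X_L = ωL = 3650 Ω
Z = 5640 + j3650 Ω
|Z| = √(5640² + 3650²) = 6720 Ω
∠Z = arctan(3650/5640) = 32.9°
I = V/|Z| = 824 μA
P = VI cos φ = 5.54 × 0.000824 × cos(32.9°) = 3.83 mW

3.83 mW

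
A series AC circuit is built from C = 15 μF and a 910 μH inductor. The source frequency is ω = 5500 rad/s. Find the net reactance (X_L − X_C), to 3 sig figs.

-7.12 Ω

X_L = ωL = 5.00 Ω
X_C = 1/(ωC) = 12.1 Ω
X = 5.00 − 12.1 = -7.12 Ω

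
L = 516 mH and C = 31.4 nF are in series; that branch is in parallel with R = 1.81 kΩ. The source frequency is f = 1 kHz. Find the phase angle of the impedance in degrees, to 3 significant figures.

ω = 2πf = 6283 rad/s
X_L = ωL = 3240 Ω
X_C = 1/(ωC) = 5070 Ω
Branch 1: Z₁ = R = 1810 Ω
Branch 2 (series LC): Z₂ = j(X_L − X_C) = −j1830 Ω
Parallel: Z = Z₁Z₂/(Z₁+Z₂), |Z| = 1290 Ω, ∠Z = -44.7°

-44.7°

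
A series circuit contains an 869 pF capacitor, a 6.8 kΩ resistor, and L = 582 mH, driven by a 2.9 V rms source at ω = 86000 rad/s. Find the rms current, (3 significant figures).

X_L = ωL = 50100 Ω
X_C = 1/(ωC) = 13400 Ω
Net reactance X = X_L − X_C = 36700 Ω
Z = 6800 + j36700 Ω
|Z| = √(6800² + 36700²) = 37300 Ω
I = V/|Z| = 2.9/37300 = 77.8 μA

77.8 μA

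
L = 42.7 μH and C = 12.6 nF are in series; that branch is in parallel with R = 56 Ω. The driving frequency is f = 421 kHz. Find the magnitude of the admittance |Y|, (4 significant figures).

ω = 2πf = 2.645e+06 rad/s
X_L = ωL = 113.0 Ω
X_C = 1/(ωC) = 30.00 Ω
Branch 1: Z₁ = R = 56.00 Ω
Branch 2 (series LC): Z₂ = j(X_L − X_C) = j82.95 Ω
Parallel: Z = Z₁Z₂/(Z₁+Z₂), |Z| = 46.41 Ω, ∠Z = 34.02°
|Y| = 1/|Z| = 21.55 mS

21.55 mS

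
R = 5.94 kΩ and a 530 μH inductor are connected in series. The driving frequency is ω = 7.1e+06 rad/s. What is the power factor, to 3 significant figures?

X_L = ωL = 3760 Ω
Z = 5940 + j3760 Ω
|Z| = √(5940² + 3760²) = 7030 Ω
∠Z = arctan(3760/5940) = 32.4°
cos φ = cos(32.4°) = 0.845

0.845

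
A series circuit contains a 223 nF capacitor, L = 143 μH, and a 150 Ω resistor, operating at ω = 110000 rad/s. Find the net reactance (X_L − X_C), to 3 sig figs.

X_L = ωL = 15.7 Ω
X_C = 1/(ωC) = 40.8 Ω
X = 15.7 − 40.8 = -25.0 Ω

-25.0 Ω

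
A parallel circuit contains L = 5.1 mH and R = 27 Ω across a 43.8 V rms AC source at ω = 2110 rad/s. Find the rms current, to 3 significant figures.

4.38 A

X_L = ωL = 10.8 Ω
Parallel: admittances add. Y = 1/R + 1/(jωL)
Y = (0.0370 − j0.0929) S
|Y| = 0.100 S → |Z| = 1/|Y| = 10.0 Ω, ∠Z = −∠Y = 68.3°
I = V/|Z| = 43.8/10.0 = 4.38 A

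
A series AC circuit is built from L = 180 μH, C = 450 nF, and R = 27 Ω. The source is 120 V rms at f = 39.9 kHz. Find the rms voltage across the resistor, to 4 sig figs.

71.67 V

ω = 2πf = 250700 rad/s
X_L = ωL = 45.13 Ω
X_C = 1/(ωC) = 8.864 Ω
Net reactance X = X_L − X_C = 36.26 Ω
Z = 27.00 + j36.26 Ω
|Z| = √(27.00² + 36.26²) = 45.21 Ω
I = V/|Z| = 2.654 A
V_R = I·|Z_R| = 2.654 × 27.00 = 71.67 V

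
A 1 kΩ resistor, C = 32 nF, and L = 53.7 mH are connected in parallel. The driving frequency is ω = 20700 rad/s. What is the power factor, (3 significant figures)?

0.973

X_L = ωL = 1110 Ω
X_C = 1/(ωC) = 1510 Ω
Parallel: admittances add. Y = 1/R + 1/(jωL) + jωC
Y = (0.00100 − j0.000237) S
|Y| = 0.00103 S → |Z| = 1/|Y| = 973 Ω, ∠Z = −∠Y = 13.3°
cos φ = cos(13.3°) = 0.973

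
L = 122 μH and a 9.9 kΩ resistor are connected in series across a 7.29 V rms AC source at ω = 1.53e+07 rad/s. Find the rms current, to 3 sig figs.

724 μA

X_L = ωL = 1870 Ω
Z = 9900 + j1870 Ω
|Z| = √(9900² + 1870²) = 10100 Ω
I = V/|Z| = 7.29/10100 = 724 μA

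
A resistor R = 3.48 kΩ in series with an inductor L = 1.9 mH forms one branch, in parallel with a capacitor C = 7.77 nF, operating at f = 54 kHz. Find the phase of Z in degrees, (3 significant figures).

ω = 2πf = 339300 rad/s
X_L = ωL = 645 Ω
X_C = 1/(ωC) = 379 Ω
Branch 1 (R+jX_L): Z₁ = 3480 + j645 Ω, |Z₁| = 3540 Ω
Branch 2 (−jX_C): Z₂ = −j379 Ω
Parallel: Z = Z₁Z₂/(Z₁+Z₂), |Z| = 385 Ω, ∠Z = -83.9°

-83.9°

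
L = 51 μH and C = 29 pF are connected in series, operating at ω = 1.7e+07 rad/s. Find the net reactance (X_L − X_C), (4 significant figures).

-1161 Ω

X_L = ωL = 867.0 Ω
X_C = 1/(ωC) = 2028 Ω
X = 867.0 − 2028 = -1161 Ω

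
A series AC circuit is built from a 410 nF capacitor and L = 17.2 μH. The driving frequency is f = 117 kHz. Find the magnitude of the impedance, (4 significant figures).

ω = 2πf = 735100 rad/s
X_L = ωL = 12.64 Ω
X_C = 1/(ωC) = 3.318 Ω
Net reactance X = X_L − X_C = 9.326 Ω
Z = j9.326 Ω
|Z| = √(0² + 9.326²) = 9.326 Ω

9.326 Ω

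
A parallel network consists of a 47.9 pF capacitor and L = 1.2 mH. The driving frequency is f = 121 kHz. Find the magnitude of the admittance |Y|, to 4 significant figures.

1.060 mS

ω = 2πf = 760300 rad/s
X_L = ωL = 912.3 Ω
X_C = 1/(ωC) = 27460 Ω
Parallel: admittances add. Y = 1/(jωL) + jωC
Y = (0 − j0.001060) S
|Y| = 0.001060 S → |Z| = 1/|Y| = 943.7 Ω, ∠Z = −∠Y = 90.00°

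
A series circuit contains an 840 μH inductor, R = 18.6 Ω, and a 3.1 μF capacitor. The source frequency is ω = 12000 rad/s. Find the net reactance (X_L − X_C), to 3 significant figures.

-16.8 Ω

X_L = ωL = 10.1 Ω
X_C = 1/(ωC) = 26.9 Ω
X = 10.1 − 26.9 = -16.8 Ω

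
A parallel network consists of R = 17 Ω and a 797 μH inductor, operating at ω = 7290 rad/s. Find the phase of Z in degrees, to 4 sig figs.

71.13°

X_L = ωL = 5.810 Ω
Parallel: admittances add. Y = 1/R + 1/(jωL)
Y = (0.05882 − j0.1721) S
|Y| = 0.1819 S → |Z| = 1/|Y| = 5.498 Ω, ∠Z = −∠Y = 71.13°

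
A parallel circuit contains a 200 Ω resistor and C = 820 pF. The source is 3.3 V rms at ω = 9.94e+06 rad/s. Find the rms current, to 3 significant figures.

31.6 mA

X_C = 1/(ωC) = 123 Ω
Parallel: admittances add. Y = 1/R + jωC
Y = (0.00500 + j0.00815) S
|Y| = 0.00956 S → |Z| = 1/|Y| = 105 Ω, ∠Z = −∠Y = -58.5°
I = V/|Z| = 3.3/105 = 31.6 mA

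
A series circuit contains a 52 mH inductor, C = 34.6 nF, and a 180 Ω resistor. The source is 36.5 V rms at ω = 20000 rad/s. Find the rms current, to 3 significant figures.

X_L = ωL = 1040 Ω
X_C = 1/(ωC) = 1450 Ω
Net reactance X = X_L − X_C = -405 Ω
Z = 180 − j405 Ω
|Z| = √(180² + 405²) = 443 Ω
I = V/|Z| = 36.5/443 = 82.3 mA

82.3 mA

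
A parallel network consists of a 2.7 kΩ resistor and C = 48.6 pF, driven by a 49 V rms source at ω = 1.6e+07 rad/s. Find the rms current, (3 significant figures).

42.2 mA

X_C = 1/(ωC) = 1290 Ω
Parallel: admittances add. Y = 1/R + jωC
Y = (0.000370 + j0.000778) S
|Y| = 0.000861 S → |Z| = 1/|Y| = 1160 Ω, ∠Z = −∠Y = -64.5°
I = V/|Z| = 49/1160 = 42.2 mA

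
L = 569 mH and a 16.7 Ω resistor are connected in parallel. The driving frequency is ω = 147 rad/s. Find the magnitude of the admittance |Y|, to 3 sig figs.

61.1 mS

X_L = ωL = 83.6 Ω
Parallel: admittances add. Y = 1/R + 1/(jωL)
Y = (0.0599 − j0.0120) S
|Y| = 0.0611 S → |Z| = 1/|Y| = 16.4 Ω, ∠Z = −∠Y = 11.3°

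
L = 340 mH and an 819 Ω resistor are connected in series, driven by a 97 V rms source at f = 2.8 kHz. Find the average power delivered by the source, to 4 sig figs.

211.4 mW

ω = 2πf = 17590 rad/s
X_L = ωL = 5982 Ω
Z = 819.0 + j5982 Ω
|Z| = √(819.0² + 5982²) = 6037 Ω
∠Z = arctan(5982/819.0) = 82.20°
I = V/|Z| = 16.07 mA
P = VI cos φ = 97 × 0.01607 × cos(82.20°) = 211.4 mW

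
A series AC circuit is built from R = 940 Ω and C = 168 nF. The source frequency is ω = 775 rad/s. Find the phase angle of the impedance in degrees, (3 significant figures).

-83.0°

X_C = 1/(ωC) = 7680 Ω
Z = 940 − j7680 Ω
|Z| = √(940² + 7680²) = 7740 Ω
∠Z = arctan(-7680/940) = -83.0°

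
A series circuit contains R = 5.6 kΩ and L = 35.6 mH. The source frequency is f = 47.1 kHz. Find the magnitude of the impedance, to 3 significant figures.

11900 Ω

ω = 2πf = 295900 rad/s
X_L = ωL = 10500 Ω
Z = 5600 + j10500 Ω
|Z| = √(5600² + 10500²) = 11900 Ω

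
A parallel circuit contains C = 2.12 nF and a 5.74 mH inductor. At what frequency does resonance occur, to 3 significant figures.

ω₀ = 1/√(LC) = 1/√(0.00574 × 2.12e-09) = 286700 rad/s
f₀ = ω₀/(2π) = 45.6 kHz

45.6 kHz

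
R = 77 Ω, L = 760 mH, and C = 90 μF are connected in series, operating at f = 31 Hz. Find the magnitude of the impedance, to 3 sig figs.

119 Ω

ω = 2πf = 194.8 rad/s
X_L = ωL = 148 Ω
X_C = 1/(ωC) = 57.0 Ω
Net reactance X = X_L − X_C = 91.0 Ω
Z = 77.0 + j91.0 Ω
|Z| = √(77.0² + 91.0²) = 119 Ω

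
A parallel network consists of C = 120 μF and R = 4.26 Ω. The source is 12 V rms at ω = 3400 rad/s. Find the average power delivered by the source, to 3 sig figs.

X_C = 1/(ωC) = 2.45 Ω
Parallel: admittances add. Y = 1/R + jωC
Y = (0.235 + j0.408) S
|Y| = 0.471 S → |Z| = 1/|Y| = 2.12 Ω, ∠Z = −∠Y = -60.1°
I = V/|Z| = 5.65 A
P = VI cos φ = 12 × 5.65 × cos(-60.1°) = 33.8 W

33.8 W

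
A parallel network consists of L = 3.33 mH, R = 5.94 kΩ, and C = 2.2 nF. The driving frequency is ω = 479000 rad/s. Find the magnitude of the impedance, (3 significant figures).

X_L = ωL = 1600 Ω
X_C = 1/(ωC) = 949 Ω
Parallel: admittances add. Y = 1/R + 1/(jωL) + jωC
Y = (0.000168 + j0.000427) S
|Y| = 0.000459 S → |Z| = 1/|Y| = 2180 Ω, ∠Z = −∠Y = -68.5°

2180 Ω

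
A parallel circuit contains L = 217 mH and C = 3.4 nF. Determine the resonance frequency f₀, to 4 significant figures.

ω₀ = 1/√(LC) = 1/√(0.217 × 3.4e-09) = 36820 rad/s
f₀ = ω₀/(2π) = 5.859 kHz

5.859 kHz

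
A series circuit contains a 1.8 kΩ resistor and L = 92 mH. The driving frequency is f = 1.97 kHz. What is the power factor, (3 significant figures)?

ω = 2πf = 12380 rad/s
X_L = ωL = 1140 Ω
Z = 1800 + j1140 Ω
|Z| = √(1800² + 1140²) = 2130 Ω
∠Z = arctan(1140/1800) = 32.3°
cos φ = cos(32.3°) = 0.845

0.845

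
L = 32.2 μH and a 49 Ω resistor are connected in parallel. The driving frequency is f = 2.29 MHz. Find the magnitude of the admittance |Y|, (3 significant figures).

ω = 2πf = 1.439e+07 rad/s
X_L = ωL = 463 Ω
Parallel: admittances add. Y = 1/R + 1/(jωL)
Y = (0.0204 − j0.00216) S
|Y| = 0.0205 S → |Z| = 1/|Y| = 48.7 Ω, ∠Z = −∠Y = 6.04°

20.5 mS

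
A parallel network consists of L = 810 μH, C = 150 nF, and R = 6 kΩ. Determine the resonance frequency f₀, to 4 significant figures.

14.44 kHz

ω₀ = 1/√(LC) = 1/√(0.00081 × 1.5e-07) = 90720 rad/s
f₀ = ω₀/(2π) = 14.44 kHz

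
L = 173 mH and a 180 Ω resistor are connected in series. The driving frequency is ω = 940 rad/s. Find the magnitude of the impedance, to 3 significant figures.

243 Ω

X_L = ωL = 163 Ω
Z = 180 + j163 Ω
|Z| = √(180² + 163²) = 243 Ω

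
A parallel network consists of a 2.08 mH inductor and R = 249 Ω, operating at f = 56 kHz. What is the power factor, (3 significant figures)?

ω = 2πf = 351900 rad/s
X_L = ωL = 732 Ω
Parallel: admittances add. Y = 1/R + 1/(jωL)
Y = (0.00402 − j0.00137) S
|Y| = 0.00424 S → |Z| = 1/|Y| = 236 Ω, ∠Z = −∠Y = 18.8°
cos φ = cos(18.8°) = 0.947

0.947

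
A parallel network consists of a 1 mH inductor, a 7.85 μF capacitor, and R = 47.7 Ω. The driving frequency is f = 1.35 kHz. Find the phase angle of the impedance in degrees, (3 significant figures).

67.8°

ω = 2πf = 8482 rad/s
X_L = ωL = 8.48 Ω
X_C = 1/(ωC) = 15.0 Ω
Parallel: admittances add. Y = 1/R + 1/(jωL) + jωC
Y = (0.0210 − j0.0513) S
|Y| = 0.0554 S → |Z| = 1/|Y| = 18.0 Ω, ∠Z = −∠Y = 67.8°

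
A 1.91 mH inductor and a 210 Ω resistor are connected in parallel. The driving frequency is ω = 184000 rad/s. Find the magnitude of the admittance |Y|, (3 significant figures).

X_L = ωL = 351 Ω
Parallel: admittances add. Y = 1/R + 1/(jωL)
Y = (0.00476 − j0.00285) S
|Y| = 0.00555 S → |Z| = 1/|Y| = 180 Ω, ∠Z = −∠Y = 30.9°

5.55 mS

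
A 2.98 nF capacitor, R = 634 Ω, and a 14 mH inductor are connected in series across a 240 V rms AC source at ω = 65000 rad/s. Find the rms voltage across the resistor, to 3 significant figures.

35.4 V

X_L = ωL = 910 Ω
X_C = 1/(ωC) = 5160 Ω
Net reactance X = X_L − X_C = -4250 Ω
Z = 634 − j4250 Ω
|Z| = √(634² + 4250²) = 4300 Ω
I = V/|Z| = 55.8 mA
V_R = I·|Z_R| = 0.0558 × 634 = 35.4 V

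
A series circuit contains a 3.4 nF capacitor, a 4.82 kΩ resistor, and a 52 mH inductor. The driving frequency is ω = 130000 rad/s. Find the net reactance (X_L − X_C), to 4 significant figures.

X_L = ωL = 6760 Ω
X_C = 1/(ωC) = 2262 Ω
X = 6760 − 2262 = 4498 Ω

4498 Ω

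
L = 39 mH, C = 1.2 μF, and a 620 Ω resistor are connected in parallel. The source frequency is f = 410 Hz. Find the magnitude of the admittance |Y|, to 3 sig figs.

ω = 2πf = 2576 rad/s
X_L = ωL = 100 Ω
X_C = 1/(ωC) = 323 Ω
Parallel: admittances add. Y = 1/R + 1/(jωL) + jωC
Y = (0.00161 − j0.00686) S
|Y| = 0.00705 S → |Z| = 1/|Y| = 142 Ω, ∠Z = −∠Y = 76.8°

7.05 mS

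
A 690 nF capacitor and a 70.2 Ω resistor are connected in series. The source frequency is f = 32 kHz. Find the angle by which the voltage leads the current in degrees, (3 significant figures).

-5.86°

ω = 2πf = 201100 rad/s
X_C = 1/(ωC) = 7.21 Ω
Z = 70.2 − j7.21 Ω
|Z| = √(70.2² + 7.21²) = 70.6 Ω
∠Z = arctan(-7.21/70.2) = -5.86°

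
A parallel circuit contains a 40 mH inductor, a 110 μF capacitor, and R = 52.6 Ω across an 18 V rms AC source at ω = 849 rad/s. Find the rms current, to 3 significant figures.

X_L = ωL = 34.0 Ω
X_C = 1/(ωC) = 10.7 Ω
Parallel: admittances add. Y = 1/R + 1/(jωL) + jωC
Y = (0.0190 + j0.0639) S
|Y| = 0.0667 S → |Z| = 1/|Y| = 15.0 Ω, ∠Z = −∠Y = -73.4°
I = V/|Z| = 18/15.0 = 1.20 A

1.20 A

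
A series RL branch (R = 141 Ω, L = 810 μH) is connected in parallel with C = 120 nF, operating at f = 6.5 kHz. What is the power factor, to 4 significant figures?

ω = 2πf = 40840 rad/s
X_L = ωL = 33.08 Ω
X_C = 1/(ωC) = 204.0 Ω
Branch 1 (R+jX_L): Z₁ = 141.0 + j33.08 Ω, |Z₁| = 144.8 Ω
Branch 2 (−jX_C): Z₂ = −j204.0 Ω
Parallel: Z = Z₁Z₂/(Z₁+Z₂), |Z| = 133.4 Ω, ∠Z = -26.31°
cos φ = cos(-26.31°) = 0.8964

0.8964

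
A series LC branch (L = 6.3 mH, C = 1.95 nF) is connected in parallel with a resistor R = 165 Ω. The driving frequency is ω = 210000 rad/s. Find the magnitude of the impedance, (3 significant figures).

X_L = ωL = 1320 Ω
X_C = 1/(ωC) = 2440 Ω
Branch 1: Z₁ = R = 165 Ω
Branch 2 (series LC): Z₂ = j(X_L − X_C) = −j1120 Ω
Parallel: Z = Z₁Z₂/(Z₁+Z₂), |Z| = 163 Ω, ∠Z = -8.39°

163 Ω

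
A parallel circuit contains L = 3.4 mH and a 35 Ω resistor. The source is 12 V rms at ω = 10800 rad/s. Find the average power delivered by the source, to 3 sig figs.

X_L = ωL = 36.7 Ω
Parallel: admittances add. Y = 1/R + 1/(jωL)
Y = (0.0286 − j0.0272) S
|Y| = 0.0395 S → |Z| = 1/|Y| = 25.3 Ω, ∠Z = −∠Y = 43.6°
I = V/|Z| = 474 mA
P = VI cos φ = 12 × 0.474 × cos(43.6°) = 4.11 W

4.11 W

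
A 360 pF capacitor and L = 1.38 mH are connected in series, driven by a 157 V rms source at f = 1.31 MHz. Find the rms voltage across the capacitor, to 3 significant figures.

ω = 2πf = 8.231e+06 rad/s
X_L = ωL = 11400 Ω
X_C = 1/(ωC) = 337 Ω
Net reactance X = X_L − X_C = 11000 Ω
Z = j11000 Ω
|Z| = √(0² + 11000²) = 11000 Ω
I = V/|Z| = 14.2 mA
V_C = I·|Z_C| = 0.0142 × 337 = 4.81 V

4.81 V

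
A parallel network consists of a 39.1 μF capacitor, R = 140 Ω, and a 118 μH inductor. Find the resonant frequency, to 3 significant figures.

2.34 kHz

ω₀ = 1/√(LC) = 1/√(0.000118 × 3.91e-05) = 14720 rad/s
f₀ = ω₀/(2π) = 2.34 kHz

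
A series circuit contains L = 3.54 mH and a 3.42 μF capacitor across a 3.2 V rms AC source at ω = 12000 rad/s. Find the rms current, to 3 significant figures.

177 mA

X_L = ωL = 42.5 Ω
X_C = 1/(ωC) = 24.4 Ω
Net reactance X = X_L − X_C = 18.1 Ω
Z = j18.1 Ω
|Z| = √(0² + 18.1²) = 18.1 Ω
I = V/|Z| = 3.2/18.1 = 177 mA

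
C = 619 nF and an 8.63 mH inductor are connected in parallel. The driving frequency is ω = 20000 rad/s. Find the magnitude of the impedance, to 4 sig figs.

151.8 Ω

X_L = ωL = 172.6 Ω
X_C = 1/(ωC) = 80.78 Ω
Parallel: admittances add. Y = 1/(jωL) + jωC
Y = (0 + j0.006586) S
|Y| = 0.006586 S → |Z| = 1/|Y| = 151.8 Ω, ∠Z = −∠Y = -90.00°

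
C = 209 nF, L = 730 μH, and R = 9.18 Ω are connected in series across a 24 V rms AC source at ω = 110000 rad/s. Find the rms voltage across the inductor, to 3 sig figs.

X_L = ωL = 80.3 Ω
X_C = 1/(ωC) = 43.5 Ω
Net reactance X = X_L − X_C = 36.8 Ω
Z = 9.18 + j36.8 Ω
|Z| = √(9.18² + 36.8²) = 37.9 Ω
I = V/|Z| = 633 mA
V_L = I·|Z_L| = 0.633 × 80.3 = 50.8 V

50.8 V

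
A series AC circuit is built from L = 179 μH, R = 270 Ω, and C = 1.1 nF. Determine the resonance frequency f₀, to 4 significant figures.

358.7 kHz

ω₀ = 1/√(LC) = 1/√(0.000179 × 1.1e-09) = 2.254e+06 rad/s
f₀ = ω₀/(2π) = 358.7 kHz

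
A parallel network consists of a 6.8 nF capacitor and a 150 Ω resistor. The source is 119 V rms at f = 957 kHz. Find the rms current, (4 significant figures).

4.930 A

ω = 2πf = 6.013e+06 rad/s
X_C = 1/(ωC) = 24.46 Ω
Parallel: admittances add. Y = 1/R + jωC
Y = (0.006667 + j0.04089) S
|Y| = 0.04143 S → |Z| = 1/|Y| = 24.14 Ω, ∠Z = −∠Y = -80.74°
I = V/|Z| = 119/24.14 = 4.930 A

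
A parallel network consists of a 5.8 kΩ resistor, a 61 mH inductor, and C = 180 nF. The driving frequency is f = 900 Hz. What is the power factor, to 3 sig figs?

0.0913

ω = 2πf = 5655 rad/s
X_L = ωL = 345 Ω
X_C = 1/(ωC) = 982 Ω
Parallel: admittances add. Y = 1/R + 1/(jωL) + jωC
Y = (0.000172 − j0.00188) S
|Y| = 0.00189 S → |Z| = 1/|Y| = 529 Ω, ∠Z = −∠Y = 84.8°
cos φ = cos(84.8°) = 0.0913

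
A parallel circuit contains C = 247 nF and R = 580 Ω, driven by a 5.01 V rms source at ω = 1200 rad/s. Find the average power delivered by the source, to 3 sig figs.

X_C = 1/(ωC) = 3370 Ω
Parallel: admittances add. Y = 1/R + jωC
Y = (0.00172 + j0.000296) S
|Y| = 0.00175 S → |Z| = 1/|Y| = 572 Ω, ∠Z = −∠Y = -9.75°
I = V/|Z| = 8.76 mA
P = VI cos φ = 5.01 × 0.00876 × cos(-9.75°) = 43.3 mW

43.3 mW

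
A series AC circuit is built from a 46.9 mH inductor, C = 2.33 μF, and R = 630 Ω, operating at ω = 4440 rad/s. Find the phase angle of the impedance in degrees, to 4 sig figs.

X_L = ωL = 208.2 Ω
X_C = 1/(ωC) = 96.66 Ω
Net reactance X = X_L − X_C = 111.6 Ω
Z = 630.0 + j111.6 Ω
|Z| = √(630.0² + 111.6²) = 639.8 Ω
∠Z = arctan(111.6/630.0) = 10.04°

10.04°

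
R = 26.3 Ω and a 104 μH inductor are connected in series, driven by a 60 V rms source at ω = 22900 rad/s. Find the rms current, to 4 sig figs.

2.272 A

X_L = ωL = 2.382 Ω
Z = 26.30 + j2.382 Ω
|Z| = √(26.30² + 2.382²) = 26.41 Ω
I = V/|Z| = 60/26.41 = 2.272 A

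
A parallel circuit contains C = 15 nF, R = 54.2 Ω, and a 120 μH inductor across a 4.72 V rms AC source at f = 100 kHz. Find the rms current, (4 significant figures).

ω = 2πf = 628300 rad/s
X_L = ωL = 75.40 Ω
X_C = 1/(ωC) = 106.1 Ω
Parallel: admittances add. Y = 1/R + 1/(jωL) + jωC
Y = (0.01845 − j0.003838) S
|Y| = 0.01885 S → |Z| = 1/|Y| = 53.06 Ω, ∠Z = −∠Y = 11.75°
I = V/|Z| = 4.72/53.06 = 88.95 mA

88.95 mA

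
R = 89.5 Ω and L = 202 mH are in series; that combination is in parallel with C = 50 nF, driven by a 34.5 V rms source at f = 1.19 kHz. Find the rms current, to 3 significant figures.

9.96 mA

ω = 2πf = 7477 rad/s
X_L = ωL = 1510 Ω
X_C = 1/(ωC) = 2670 Ω
Branch 1 (R+jX_L): Z₁ = 89.5 + j1510 Ω, |Z₁| = 1510 Ω
Branch 2 (−jX_C): Z₂ = −j2670 Ω
Parallel: Z = Z₁Z₂/(Z₁+Z₂), |Z| = 3470 Ω, ∠Z = 82.2°
I = V/|Z| = 34.5/3470 = 9.96 mA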